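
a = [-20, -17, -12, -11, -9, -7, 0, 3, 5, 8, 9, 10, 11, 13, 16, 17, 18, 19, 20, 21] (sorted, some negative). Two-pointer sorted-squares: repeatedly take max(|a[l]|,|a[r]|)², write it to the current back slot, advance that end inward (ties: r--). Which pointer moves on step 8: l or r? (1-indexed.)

[1,20] |-20|<=|21| out[20]=441 → r--
[1,19] |-20|<=|20| out[19]=400 → r--
[1,18] |-20|>|19| out[18]=400 → l++
[2,18] |-17|<=|19| out[17]=361 → r--
[2,17] |-17|<=|18| out[16]=324 → r--
[2,16] |-17|<=|17| out[15]=289 → r--
[2,15] |-17|>|16| out[14]=289 → l++
[3,15] |-12|<=|16| out[13]=256 → r--

r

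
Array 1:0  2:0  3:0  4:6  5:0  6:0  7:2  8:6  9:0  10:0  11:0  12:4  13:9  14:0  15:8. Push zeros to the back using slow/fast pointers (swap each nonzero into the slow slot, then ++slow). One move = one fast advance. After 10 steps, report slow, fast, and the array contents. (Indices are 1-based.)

slow=1 fast=1: a[fast]=0, fast++
slow=1 fast=2: a[fast]=0, fast++
slow=1 fast=3: a[fast]=0, fast++
slow=1 fast=4: a[fast]=6≠0 swap→a[1]=6, slow++,fast++
slow=2 fast=5: a[fast]=0, fast++
slow=2 fast=6: a[fast]=0, fast++
slow=2 fast=7: a[fast]=2≠0 swap→a[2]=2, slow++,fast++
slow=3 fast=8: a[fast]=6≠0 swap→a[3]=6, slow++,fast++
slow=4 fast=9: a[fast]=0, fast++
slow=4 fast=10: a[fast]=0, fast++

slow=4, fast=11, a=[6, 2, 6, 0, 0, 0, 0, 0, 0, 0, 0, 4, 9, 0, 8]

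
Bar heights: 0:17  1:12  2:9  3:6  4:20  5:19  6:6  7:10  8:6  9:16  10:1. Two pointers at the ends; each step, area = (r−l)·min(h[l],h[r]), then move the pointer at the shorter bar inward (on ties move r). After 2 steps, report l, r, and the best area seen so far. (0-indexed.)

l=0 r=10: min(17,1)*10=10 best=10 *, r--
l=0 r=9: min(17,16)*9=144 best=144 *, r--

l=0, r=8, best area=144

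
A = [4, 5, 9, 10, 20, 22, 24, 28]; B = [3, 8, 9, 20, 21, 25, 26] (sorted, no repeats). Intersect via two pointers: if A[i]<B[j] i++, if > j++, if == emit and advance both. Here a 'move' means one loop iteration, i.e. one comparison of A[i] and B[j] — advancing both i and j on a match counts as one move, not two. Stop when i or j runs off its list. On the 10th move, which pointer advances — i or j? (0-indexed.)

i

i=0 j=0: 4>3, j++
i=0 j=1: 4<8, i++
i=1 j=1: 5<8, i++
i=2 j=1: 9>8, j++
i=2 j=2: 9==9 emit, i++,j++
i=3 j=3: 10<20, i++
i=4 j=3: 20==20 emit, i++,j++
i=5 j=4: 22>21, j++
i=5 j=5: 22<25, i++
i=6 j=5: 24<25, i++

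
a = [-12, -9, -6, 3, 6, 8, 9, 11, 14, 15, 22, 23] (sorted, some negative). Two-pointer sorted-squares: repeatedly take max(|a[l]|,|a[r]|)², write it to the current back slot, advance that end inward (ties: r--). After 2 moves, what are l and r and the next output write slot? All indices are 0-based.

l=0, r=9, next write slot=9

[0,11] |-12|<=|23| out[11]=529 → r--
[0,10] |-12|<=|22| out[10]=484 → r--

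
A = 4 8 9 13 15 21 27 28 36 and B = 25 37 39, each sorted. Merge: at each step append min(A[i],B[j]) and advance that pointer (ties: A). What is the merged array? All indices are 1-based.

i=1 j=1: A[i]=4<=B[j]=25 take 4, i++
i=2 j=1: A[i]=8<=B[j]=25 take 8, i++
i=3 j=1: A[i]=9<=B[j]=25 take 9, i++
i=4 j=1: A[i]=13<=B[j]=25 take 13, i++
i=5 j=1: A[i]=15<=B[j]=25 take 15, i++
i=6 j=1: A[i]=21<=B[j]=25 take 21, i++
i=7 j=1: A[i]=27>B[j]=25 take 25, j++
i=7 j=2: A[i]=27<=B[j]=37 take 27, i++
i=8 j=2: A[i]=28<=B[j]=37 take 28, i++
i=9 j=2: A[i]=36<=B[j]=37 take 36, i++
i=10 j=2: A done, take B[j]=37, j++
i=10 j=3: A done, take B[j]=39, j++

[4, 8, 9, 13, 15, 21, 25, 27, 28, 36, 37, 39]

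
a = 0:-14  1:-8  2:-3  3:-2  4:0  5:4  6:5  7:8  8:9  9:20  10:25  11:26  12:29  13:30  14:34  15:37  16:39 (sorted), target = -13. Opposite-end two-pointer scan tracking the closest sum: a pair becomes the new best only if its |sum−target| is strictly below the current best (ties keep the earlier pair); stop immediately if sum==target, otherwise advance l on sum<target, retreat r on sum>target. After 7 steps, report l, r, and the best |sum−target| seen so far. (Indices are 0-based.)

l=0, r=9, best |Δ|=24

[0,16] -14+39=25 d=38 * → r--
[0,15] -14+37=23 d=36 * → r--
[0,14] -14+34=20 d=33 * → r--
[0,13] -14+30=16 d=29 * → r--
[0,12] -14+29=15 d=28 * → r--
[0,11] -14+26=12 d=25 * → r--
[0,10] -14+25=11 d=24 * → r--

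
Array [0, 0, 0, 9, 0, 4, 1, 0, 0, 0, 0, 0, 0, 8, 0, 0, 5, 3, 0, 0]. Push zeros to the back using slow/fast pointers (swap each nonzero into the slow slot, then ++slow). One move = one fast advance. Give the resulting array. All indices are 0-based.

(s=0,f=0) a[fast]=0 → fast++
(s=0,f=1) a[fast]=0 → fast++
(s=0,f=2) a[fast]=0 → fast++
(s=0,f=3) a[fast]=9≠0 swap→a[0]=9 → slow++,fast++
(s=1,f=4) a[fast]=0 → fast++
(s=1,f=5) a[fast]=4≠0 swap→a[1]=4 → slow++,fast++
(s=2,f=6) a[fast]=1≠0 swap→a[2]=1 → slow++,fast++
(s=3,f=7) a[fast]=0 → fast++
(s=3,f=8) a[fast]=0 → fast++
(s=3,f=9) a[fast]=0 → fast++
(s=3,f=10) a[fast]=0 → fast++
(s=3,f=11) a[fast]=0 → fast++
(s=3,f=12) a[fast]=0 → fast++
(s=3,f=13) a[fast]=8≠0 swap→a[3]=8 → slow++,fast++
(s=4,f=14) a[fast]=0 → fast++
(s=4,f=15) a[fast]=0 → fast++
(s=4,f=16) a[fast]=5≠0 swap→a[4]=5 → slow++,fast++
(s=5,f=17) a[fast]=3≠0 swap→a[5]=3 → slow++,fast++
(s=6,f=18) a[fast]=0 → fast++
(s=6,f=19) a[fast]=0 → fast++

[9, 4, 1, 8, 5, 3, 0, 0, 0, 0, 0, 0, 0, 0, 0, 0, 0, 0, 0, 0]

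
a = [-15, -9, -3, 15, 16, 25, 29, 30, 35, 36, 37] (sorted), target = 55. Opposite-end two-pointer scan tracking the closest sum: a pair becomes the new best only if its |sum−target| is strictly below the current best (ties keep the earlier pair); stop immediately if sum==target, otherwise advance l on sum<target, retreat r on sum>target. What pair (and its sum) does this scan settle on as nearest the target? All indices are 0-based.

l=0 r=10: -15+37=22 d=33 *, l++
l=1 r=10: -9+37=28 d=27 *, l++
l=2 r=10: -3+37=34 d=21 *, l++
l=3 r=10: 15+37=52 d=3 *, l++
l=4 r=10: 16+37=53 d=2 *, l++
l=5 r=10: 25+37=62 d=7, r--
l=5 r=9: 25+36=61 d=6, r--
l=5 r=8: 25+35=60 d=5, r--
l=5 r=7: 25+30=55 d=0 *, stop

pair (25, 30) with sum 55 (|Δ|=0)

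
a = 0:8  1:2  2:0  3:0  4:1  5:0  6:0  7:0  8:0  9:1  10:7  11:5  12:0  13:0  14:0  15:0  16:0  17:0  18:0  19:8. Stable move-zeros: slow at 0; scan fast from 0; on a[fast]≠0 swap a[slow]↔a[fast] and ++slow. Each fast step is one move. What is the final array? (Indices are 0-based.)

slow=0 fast=0: a[fast]=8≠0 swap→a[0]=8, slow++,fast++
slow=1 fast=1: a[fast]=2≠0 swap→a[1]=2, slow++,fast++
slow=2 fast=2: a[fast]=0, fast++
slow=2 fast=3: a[fast]=0, fast++
slow=2 fast=4: a[fast]=1≠0 swap→a[2]=1, slow++,fast++
slow=3 fast=5: a[fast]=0, fast++
slow=3 fast=6: a[fast]=0, fast++
slow=3 fast=7: a[fast]=0, fast++
slow=3 fast=8: a[fast]=0, fast++
slow=3 fast=9: a[fast]=1≠0 swap→a[3]=1, slow++,fast++
slow=4 fast=10: a[fast]=7≠0 swap→a[4]=7, slow++,fast++
slow=5 fast=11: a[fast]=5≠0 swap→a[5]=5, slow++,fast++
slow=6 fast=12: a[fast]=0, fast++
slow=6 fast=13: a[fast]=0, fast++
slow=6 fast=14: a[fast]=0, fast++
slow=6 fast=15: a[fast]=0, fast++
slow=6 fast=16: a[fast]=0, fast++
slow=6 fast=17: a[fast]=0, fast++
slow=6 fast=18: a[fast]=0, fast++
slow=6 fast=19: a[fast]=8≠0 swap→a[6]=8, slow++,fast++

[8, 2, 1, 1, 7, 5, 8, 0, 0, 0, 0, 0, 0, 0, 0, 0, 0, 0, 0, 0]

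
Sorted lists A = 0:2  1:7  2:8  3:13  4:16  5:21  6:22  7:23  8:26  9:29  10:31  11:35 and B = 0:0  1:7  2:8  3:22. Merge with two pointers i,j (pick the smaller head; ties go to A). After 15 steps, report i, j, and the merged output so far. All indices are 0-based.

[i=0,j=0] A[i]=2>B[j]=0 take 0 → j++
[i=0,j=1] A[i]=2<=B[j]=7 take 2 → i++
[i=1,j=1] A[i]=7<=B[j]=7 take 7 → i++
[i=2,j=1] A[i]=8>B[j]=7 take 7 → j++
[i=2,j=2] A[i]=8<=B[j]=8 take 8 → i++
[i=3,j=2] A[i]=13>B[j]=8 take 8 → j++
[i=3,j=3] A[i]=13<=B[j]=22 take 13 → i++
[i=4,j=3] A[i]=16<=B[j]=22 take 16 → i++
[i=5,j=3] A[i]=21<=B[j]=22 take 21 → i++
[i=6,j=3] A[i]=22<=B[j]=22 take 22 → i++
[i=7,j=3] A[i]=23>B[j]=22 take 22 → j++
[i=7,j=4] B done, take A[i]=23 → i++
[i=8,j=4] B done, take A[i]=26 → i++
[i=9,j=4] B done, take A[i]=29 → i++
[i=10,j=4] B done, take A[i]=31 → i++

i=11, j=4, merged so far=[0, 2, 7, 7, 8, 8, 13, 16, 21, 22, 22, 23, 26, 29, 31]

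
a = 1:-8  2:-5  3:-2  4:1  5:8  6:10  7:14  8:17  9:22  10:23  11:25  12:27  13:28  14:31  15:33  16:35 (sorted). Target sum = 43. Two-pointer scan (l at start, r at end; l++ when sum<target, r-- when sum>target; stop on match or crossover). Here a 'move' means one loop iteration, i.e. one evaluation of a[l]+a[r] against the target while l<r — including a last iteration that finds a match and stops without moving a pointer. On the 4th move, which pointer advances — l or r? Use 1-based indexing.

l=1 r=16: -8+35=27 <43, l++
l=2 r=16: -5+35=30 <43, l++
l=3 r=16: -2+35=33 <43, l++
l=4 r=16: 1+35=36 <43, l++

l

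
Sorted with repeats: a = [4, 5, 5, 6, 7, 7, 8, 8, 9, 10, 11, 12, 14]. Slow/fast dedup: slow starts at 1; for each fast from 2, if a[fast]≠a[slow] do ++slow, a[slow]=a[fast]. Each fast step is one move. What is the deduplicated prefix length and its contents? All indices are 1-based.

(s=1,f=2) a[fast]=5≠a[slow]=4 write a[2]=5 → slow++,fast++
(s=2,f=3) a[fast]=5=a[slow] dup → fast++
(s=2,f=4) a[fast]=6≠a[slow]=5 write a[3]=6 → slow++,fast++
(s=3,f=5) a[fast]=7≠a[slow]=6 write a[4]=7 → slow++,fast++
(s=4,f=6) a[fast]=7=a[slow] dup → fast++
(s=4,f=7) a[fast]=8≠a[slow]=7 write a[5]=8 → slow++,fast++
(s=5,f=8) a[fast]=8=a[slow] dup → fast++
(s=5,f=9) a[fast]=9≠a[slow]=8 write a[6]=9 → slow++,fast++
(s=6,f=10) a[fast]=10≠a[slow]=9 write a[7]=10 → slow++,fast++
(s=7,f=11) a[fast]=11≠a[slow]=10 write a[8]=11 → slow++,fast++
(s=8,f=12) a[fast]=12≠a[slow]=11 write a[9]=12 → slow++,fast++
(s=9,f=13) a[fast]=14≠a[slow]=12 write a[10]=14 → slow++,fast++

length 10; prefix = [4, 5, 6, 7, 8, 9, 10, 11, 12, 14]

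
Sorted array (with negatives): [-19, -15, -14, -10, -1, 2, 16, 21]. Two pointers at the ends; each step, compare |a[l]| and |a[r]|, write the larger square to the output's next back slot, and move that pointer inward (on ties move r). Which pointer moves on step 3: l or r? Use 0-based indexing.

r

l=0 r=7: |-19|<=|21| out[7]=441, r--
l=0 r=6: |-19|>|16| out[6]=361, l++
l=1 r=6: |-15|<=|16| out[5]=256, r--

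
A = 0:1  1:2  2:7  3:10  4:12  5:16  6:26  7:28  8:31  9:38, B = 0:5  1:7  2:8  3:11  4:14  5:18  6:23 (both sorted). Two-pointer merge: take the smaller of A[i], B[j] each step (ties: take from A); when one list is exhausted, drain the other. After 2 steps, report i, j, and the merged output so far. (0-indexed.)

i=2, j=0, merged so far=[1, 2]

i=0 j=0: A[i]=1<=B[j]=5 take 1, i++
i=1 j=0: A[i]=2<=B[j]=5 take 2, i++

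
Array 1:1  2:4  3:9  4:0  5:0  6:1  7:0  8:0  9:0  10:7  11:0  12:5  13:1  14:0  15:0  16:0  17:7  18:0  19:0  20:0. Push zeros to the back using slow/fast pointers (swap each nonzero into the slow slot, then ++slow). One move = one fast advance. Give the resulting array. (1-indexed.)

(s=1,f=1) a[fast]=1≠0 swap→a[1]=1 → slow++,fast++
(s=2,f=2) a[fast]=4≠0 swap→a[2]=4 → slow++,fast++
(s=3,f=3) a[fast]=9≠0 swap→a[3]=9 → slow++,fast++
(s=4,f=4) a[fast]=0 → fast++
(s=4,f=5) a[fast]=0 → fast++
(s=4,f=6) a[fast]=1≠0 swap→a[4]=1 → slow++,fast++
(s=5,f=7) a[fast]=0 → fast++
(s=5,f=8) a[fast]=0 → fast++
(s=5,f=9) a[fast]=0 → fast++
(s=5,f=10) a[fast]=7≠0 swap→a[5]=7 → slow++,fast++
(s=6,f=11) a[fast]=0 → fast++
(s=6,f=12) a[fast]=5≠0 swap→a[6]=5 → slow++,fast++
(s=7,f=13) a[fast]=1≠0 swap→a[7]=1 → slow++,fast++
(s=8,f=14) a[fast]=0 → fast++
(s=8,f=15) a[fast]=0 → fast++
(s=8,f=16) a[fast]=0 → fast++
(s=8,f=17) a[fast]=7≠0 swap→a[8]=7 → slow++,fast++
(s=9,f=18) a[fast]=0 → fast++
(s=9,f=19) a[fast]=0 → fast++
(s=9,f=20) a[fast]=0 → fast++

[1, 4, 9, 1, 7, 5, 1, 7, 0, 0, 0, 0, 0, 0, 0, 0, 0, 0, 0, 0]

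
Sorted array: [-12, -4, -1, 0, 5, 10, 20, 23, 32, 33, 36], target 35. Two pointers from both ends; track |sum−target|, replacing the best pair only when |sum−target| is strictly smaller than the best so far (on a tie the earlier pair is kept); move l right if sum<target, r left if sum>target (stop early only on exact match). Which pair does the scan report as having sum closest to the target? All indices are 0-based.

pair (-1, 36) with sum 35 (|Δ|=0)

[0,10] -12+36=24 d=11 * → l++
[1,10] -4+36=32 d=3 * → l++
[2,10] -1+36=35 d=0 * → stop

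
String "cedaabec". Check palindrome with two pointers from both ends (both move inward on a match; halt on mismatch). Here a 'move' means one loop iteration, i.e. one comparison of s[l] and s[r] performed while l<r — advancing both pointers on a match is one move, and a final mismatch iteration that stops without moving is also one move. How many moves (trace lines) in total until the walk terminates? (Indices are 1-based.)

3 moves

l=1 r=8: 'c'=='c', l++,r--
l=2 r=7: 'e'=='e', l++,r--
l=3 r=6: 'd'!='b', stop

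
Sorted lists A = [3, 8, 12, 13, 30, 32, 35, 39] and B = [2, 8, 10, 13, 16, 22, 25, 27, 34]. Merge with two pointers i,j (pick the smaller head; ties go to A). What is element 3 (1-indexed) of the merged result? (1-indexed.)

merged[3] = 8

[i=1,j=1] A[i]=3>B[j]=2 take 2 → j++
[i=1,j=2] A[i]=3<=B[j]=8 take 3 → i++
[i=2,j=2] A[i]=8<=B[j]=8 take 8 → i++
[i=3,j=2] A[i]=12>B[j]=8 take 8 → j++
[i=3,j=3] A[i]=12>B[j]=10 take 10 → j++
[i=3,j=4] A[i]=12<=B[j]=13 take 12 → i++
[i=4,j=4] A[i]=13<=B[j]=13 take 13 → i++
[i=5,j=4] A[i]=30>B[j]=13 take 13 → j++
[i=5,j=5] A[i]=30>B[j]=16 take 16 → j++
[i=5,j=6] A[i]=30>B[j]=22 take 22 → j++
[i=5,j=7] A[i]=30>B[j]=25 take 25 → j++
[i=5,j=8] A[i]=30>B[j]=27 take 27 → j++
[i=5,j=9] A[i]=30<=B[j]=34 take 30 → i++
[i=6,j=9] A[i]=32<=B[j]=34 take 32 → i++
[i=7,j=9] A[i]=35>B[j]=34 take 34 → j++
[i=7,j=10] B done, take A[i]=35 → i++
[i=8,j=10] B done, take A[i]=39 → i++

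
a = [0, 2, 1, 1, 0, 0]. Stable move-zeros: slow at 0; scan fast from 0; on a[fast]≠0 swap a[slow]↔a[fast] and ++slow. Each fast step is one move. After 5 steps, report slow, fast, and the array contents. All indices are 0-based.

slow=3, fast=5, a=[2, 1, 1, 0, 0, 0]

slow=0 fast=0: a[fast]=0, fast++
slow=0 fast=1: a[fast]=2≠0 swap→a[0]=2, slow++,fast++
slow=1 fast=2: a[fast]=1≠0 swap→a[1]=1, slow++,fast++
slow=2 fast=3: a[fast]=1≠0 swap→a[2]=1, slow++,fast++
slow=3 fast=4: a[fast]=0, fast++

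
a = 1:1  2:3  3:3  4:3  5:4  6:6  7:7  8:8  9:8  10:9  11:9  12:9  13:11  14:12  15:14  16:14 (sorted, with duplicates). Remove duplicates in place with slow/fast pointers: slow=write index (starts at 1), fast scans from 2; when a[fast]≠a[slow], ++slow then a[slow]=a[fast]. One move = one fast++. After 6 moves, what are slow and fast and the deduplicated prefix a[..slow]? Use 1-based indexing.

slow=1 fast=2: a[fast]=3≠a[slow]=1 write a[2]=3, slow++,fast++
slow=2 fast=3: a[fast]=3=a[slow] dup, fast++
slow=2 fast=4: a[fast]=3=a[slow] dup, fast++
slow=2 fast=5: a[fast]=4≠a[slow]=3 write a[3]=4, slow++,fast++
slow=3 fast=6: a[fast]=6≠a[slow]=4 write a[4]=6, slow++,fast++
slow=4 fast=7: a[fast]=7≠a[slow]=6 write a[5]=7, slow++,fast++

slow=5, fast=8, prefix=[1, 3, 4, 6, 7]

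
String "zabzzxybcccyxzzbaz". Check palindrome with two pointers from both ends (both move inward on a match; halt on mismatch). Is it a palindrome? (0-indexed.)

[0,17] 'z'=='z' → l++,r--
[1,16] 'a'=='a' → l++,r--
[2,15] 'b'=='b' → l++,r--
[3,14] 'z'=='z' → l++,r--
[4,13] 'z'=='z' → l++,r--
[5,12] 'x'=='x' → l++,r--
[6,11] 'y'=='y' → l++,r--
[7,10] 'b'!='c' → stop

not a palindrome (mismatch at 7,10)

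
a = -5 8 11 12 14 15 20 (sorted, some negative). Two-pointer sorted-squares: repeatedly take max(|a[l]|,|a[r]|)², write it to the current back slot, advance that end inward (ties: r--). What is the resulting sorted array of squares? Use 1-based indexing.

[25, 64, 121, 144, 196, 225, 400]

l=1 r=7: |-5|<=|20| out[7]=400, r--
l=1 r=6: |-5|<=|15| out[6]=225, r--
l=1 r=5: |-5|<=|14| out[5]=196, r--
l=1 r=4: |-5|<=|12| out[4]=144, r--
l=1 r=3: |-5|<=|11| out[3]=121, r--
l=1 r=2: |-5|<=|8| out[2]=64, r--
l=1 r=1: |-5|<=|-5| out[1]=25, r--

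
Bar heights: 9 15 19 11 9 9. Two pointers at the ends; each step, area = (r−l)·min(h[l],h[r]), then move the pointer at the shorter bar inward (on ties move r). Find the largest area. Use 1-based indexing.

max area = 45

l=1 r=6: min(9,9)*5=45 best=45 *, r--
l=1 r=5: min(9,9)*4=36 best=45, r--
l=1 r=4: min(9,11)*3=27 best=45, l++
l=2 r=4: min(15,11)*2=22 best=45, r--
l=2 r=3: min(15,19)*1=15 best=45, l++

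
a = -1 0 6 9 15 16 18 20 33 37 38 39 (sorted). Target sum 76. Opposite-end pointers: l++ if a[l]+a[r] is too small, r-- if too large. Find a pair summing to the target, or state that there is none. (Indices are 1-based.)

(37, 39)

l=1 r=12: -1+39=38 <76, l++
l=2 r=12: 0+39=39 <76, l++
l=3 r=12: 6+39=45 <76, l++
l=4 r=12: 9+39=48 <76, l++
l=5 r=12: 15+39=54 <76, l++
l=6 r=12: 16+39=55 <76, l++
l=7 r=12: 18+39=57 <76, l++
l=8 r=12: 20+39=59 <76, l++
l=9 r=12: 33+39=72 <76, l++
l=10 r=12: 37+39=76, found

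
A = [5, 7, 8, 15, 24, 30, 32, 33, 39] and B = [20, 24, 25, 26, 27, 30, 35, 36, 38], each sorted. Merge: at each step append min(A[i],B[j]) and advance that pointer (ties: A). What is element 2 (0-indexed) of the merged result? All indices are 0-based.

i=0 j=0: A[i]=5<=B[j]=20 take 5, i++
i=1 j=0: A[i]=7<=B[j]=20 take 7, i++
i=2 j=0: A[i]=8<=B[j]=20 take 8, i++
i=3 j=0: A[i]=15<=B[j]=20 take 15, i++
i=4 j=0: A[i]=24>B[j]=20 take 20, j++
i=4 j=1: A[i]=24<=B[j]=24 take 24, i++
i=5 j=1: A[i]=30>B[j]=24 take 24, j++
i=5 j=2: A[i]=30>B[j]=25 take 25, j++
i=5 j=3: A[i]=30>B[j]=26 take 26, j++
i=5 j=4: A[i]=30>B[j]=27 take 27, j++
i=5 j=5: A[i]=30<=B[j]=30 take 30, i++
i=6 j=5: A[i]=32>B[j]=30 take 30, j++
i=6 j=6: A[i]=32<=B[j]=35 take 32, i++
i=7 j=6: A[i]=33<=B[j]=35 take 33, i++
i=8 j=6: A[i]=39>B[j]=35 take 35, j++
i=8 j=7: A[i]=39>B[j]=36 take 36, j++
i=8 j=8: A[i]=39>B[j]=38 take 38, j++
i=8 j=9: B done, take A[i]=39, i++

merged[2] = 8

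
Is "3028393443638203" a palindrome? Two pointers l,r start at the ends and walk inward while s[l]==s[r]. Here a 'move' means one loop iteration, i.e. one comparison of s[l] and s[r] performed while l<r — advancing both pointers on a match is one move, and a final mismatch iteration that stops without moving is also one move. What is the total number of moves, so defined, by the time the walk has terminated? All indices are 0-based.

[0,15] '3'=='3' → l++,r--
[1,14] '0'=='0' → l++,r--
[2,13] '2'=='2' → l++,r--
[3,12] '8'=='8' → l++,r--
[4,11] '3'=='3' → l++,r--
[5,10] '9'!='6' → stop

6 moves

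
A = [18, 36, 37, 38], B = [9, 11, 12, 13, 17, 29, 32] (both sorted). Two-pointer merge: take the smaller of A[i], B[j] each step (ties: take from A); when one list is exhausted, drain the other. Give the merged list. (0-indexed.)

[i=0,j=0] A[i]=18>B[j]=9 take 9 → j++
[i=0,j=1] A[i]=18>B[j]=11 take 11 → j++
[i=0,j=2] A[i]=18>B[j]=12 take 12 → j++
[i=0,j=3] A[i]=18>B[j]=13 take 13 → j++
[i=0,j=4] A[i]=18>B[j]=17 take 17 → j++
[i=0,j=5] A[i]=18<=B[j]=29 take 18 → i++
[i=1,j=5] A[i]=36>B[j]=29 take 29 → j++
[i=1,j=6] A[i]=36>B[j]=32 take 32 → j++
[i=1,j=7] B done, take A[i]=36 → i++
[i=2,j=7] B done, take A[i]=37 → i++
[i=3,j=7] B done, take A[i]=38 → i++

[9, 11, 12, 13, 17, 18, 29, 32, 36, 37, 38]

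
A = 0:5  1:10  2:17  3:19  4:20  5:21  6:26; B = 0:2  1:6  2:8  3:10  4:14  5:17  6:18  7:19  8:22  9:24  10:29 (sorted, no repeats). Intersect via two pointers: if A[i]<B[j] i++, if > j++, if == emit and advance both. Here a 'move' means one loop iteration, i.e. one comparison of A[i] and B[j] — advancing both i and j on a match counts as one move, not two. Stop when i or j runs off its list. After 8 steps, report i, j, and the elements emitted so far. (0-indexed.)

[i=0,j=0] 5>2 → j++
[i=0,j=1] 5<6 → i++
[i=1,j=1] 10>6 → j++
[i=1,j=2] 10>8 → j++
[i=1,j=3] 10==10 emit → i++,j++
[i=2,j=4] 17>14 → j++
[i=2,j=5] 17==17 emit → i++,j++
[i=3,j=6] 19>18 → j++

i=3, j=7, emitted=[10, 17]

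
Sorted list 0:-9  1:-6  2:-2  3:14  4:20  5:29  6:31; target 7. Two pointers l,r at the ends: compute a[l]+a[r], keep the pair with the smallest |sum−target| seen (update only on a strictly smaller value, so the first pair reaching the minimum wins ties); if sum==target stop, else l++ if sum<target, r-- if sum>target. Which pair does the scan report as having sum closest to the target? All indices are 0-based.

[0,6] -9+31=22 d=15 * → r--
[0,5] -9+29=20 d=13 * → r--
[0,4] -9+20=11 d=4 * → r--
[0,3] -9+14=5 d=2 * → l++
[1,3] -6+14=8 d=1 * → r--
[1,2] -6+-2=-8 d=15 → l++

pair (-6, 14) with sum 8 (|Δ|=1)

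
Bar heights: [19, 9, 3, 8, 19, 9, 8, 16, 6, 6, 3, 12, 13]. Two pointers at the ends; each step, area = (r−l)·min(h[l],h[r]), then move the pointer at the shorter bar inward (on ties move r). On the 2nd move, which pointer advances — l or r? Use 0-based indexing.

[0,12] min(19,13)*12=156 best=156 * → r--
[0,11] min(19,12)*11=132 best=156 → r--

r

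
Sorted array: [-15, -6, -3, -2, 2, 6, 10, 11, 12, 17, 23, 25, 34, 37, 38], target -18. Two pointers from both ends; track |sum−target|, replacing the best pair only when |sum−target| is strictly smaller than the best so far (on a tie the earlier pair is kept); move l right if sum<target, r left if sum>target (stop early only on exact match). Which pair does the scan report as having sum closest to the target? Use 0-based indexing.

[0,14] -15+38=23 d=41 * → r--
[0,13] -15+37=22 d=40 * → r--
[0,12] -15+34=19 d=37 * → r--
[0,11] -15+25=10 d=28 * → r--
[0,10] -15+23=8 d=26 * → r--
[0,9] -15+17=2 d=20 * → r--
[0,8] -15+12=-3 d=15 * → r--
[0,7] -15+11=-4 d=14 * → r--
[0,6] -15+10=-5 d=13 * → r--
[0,5] -15+6=-9 d=9 * → r--
[0,4] -15+2=-13 d=5 * → r--
[0,3] -15+-2=-17 d=1 * → r--
[0,2] -15+-3=-18 d=0 * → stop

pair (-15, -3) with sum -18 (|Δ|=0)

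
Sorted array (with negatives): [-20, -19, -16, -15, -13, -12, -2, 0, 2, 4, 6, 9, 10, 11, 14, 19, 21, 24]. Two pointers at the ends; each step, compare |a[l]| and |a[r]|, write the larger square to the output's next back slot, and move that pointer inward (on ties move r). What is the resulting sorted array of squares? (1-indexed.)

[1,18] |-20|<=|24| out[18]=576 → r--
[1,17] |-20|<=|21| out[17]=441 → r--
[1,16] |-20|>|19| out[16]=400 → l++
[2,16] |-19|<=|19| out[15]=361 → r--
[2,15] |-19|>|14| out[14]=361 → l++
[3,15] |-16|>|14| out[13]=256 → l++
[4,15] |-15|>|14| out[12]=225 → l++
[5,15] |-13|<=|14| out[11]=196 → r--
[5,14] |-13|>|11| out[10]=169 → l++
[6,14] |-12|>|11| out[9]=144 → l++
[7,14] |-2|<=|11| out[8]=121 → r--
[7,13] |-2|<=|10| out[7]=100 → r--
[7,12] |-2|<=|9| out[6]=81 → r--
[7,11] |-2|<=|6| out[5]=36 → r--
[7,10] |-2|<=|4| out[4]=16 → r--
[7,9] |-2|<=|2| out[3]=4 → r--
[7,8] |-2|>|0| out[2]=4 → l++
[8,8] |0|<=|0| out[1]=0 → r--

[0, 4, 4, 16, 36, 81, 100, 121, 144, 169, 196, 225, 256, 361, 361, 400, 441, 576]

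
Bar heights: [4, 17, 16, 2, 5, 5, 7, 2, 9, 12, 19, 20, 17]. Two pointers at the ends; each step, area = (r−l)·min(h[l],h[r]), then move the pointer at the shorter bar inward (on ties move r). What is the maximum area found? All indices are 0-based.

l=0 r=12: min(4,17)*12=48 best=48 *, l++
l=1 r=12: min(17,17)*11=187 best=187 *, r--
l=1 r=11: min(17,20)*10=170 best=187, l++
l=2 r=11: min(16,20)*9=144 best=187, l++
l=3 r=11: min(2,20)*8=16 best=187, l++
l=4 r=11: min(5,20)*7=35 best=187, l++
l=5 r=11: min(5,20)*6=30 best=187, l++
l=6 r=11: min(7,20)*5=35 best=187, l++
l=7 r=11: min(2,20)*4=8 best=187, l++
l=8 r=11: min(9,20)*3=27 best=187, l++
l=9 r=11: min(12,20)*2=24 best=187, l++
l=10 r=11: min(19,20)*1=19 best=187, l++

max area = 187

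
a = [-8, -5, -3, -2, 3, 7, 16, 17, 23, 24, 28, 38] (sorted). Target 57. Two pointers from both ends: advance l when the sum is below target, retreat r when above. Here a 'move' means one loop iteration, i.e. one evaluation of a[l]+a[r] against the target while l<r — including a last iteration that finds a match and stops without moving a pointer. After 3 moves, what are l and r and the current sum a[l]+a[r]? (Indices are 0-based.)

[0,11] -8+38=30 <57 → l++
[1,11] -5+38=33 <57 → l++
[2,11] -3+38=35 <57 → l++

l=3, r=11, sum=36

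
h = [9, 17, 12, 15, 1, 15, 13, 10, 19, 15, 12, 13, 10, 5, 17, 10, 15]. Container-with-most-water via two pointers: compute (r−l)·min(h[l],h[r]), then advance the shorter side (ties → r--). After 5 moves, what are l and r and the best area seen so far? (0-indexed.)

l=1, r=12, best area=225

[0,16] min(9,15)*16=144 best=144 * → l++
[1,16] min(17,15)*15=225 best=225 * → r--
[1,15] min(17,10)*14=140 best=225 → r--
[1,14] min(17,17)*13=221 best=225 → r--
[1,13] min(17,5)*12=60 best=225 → r--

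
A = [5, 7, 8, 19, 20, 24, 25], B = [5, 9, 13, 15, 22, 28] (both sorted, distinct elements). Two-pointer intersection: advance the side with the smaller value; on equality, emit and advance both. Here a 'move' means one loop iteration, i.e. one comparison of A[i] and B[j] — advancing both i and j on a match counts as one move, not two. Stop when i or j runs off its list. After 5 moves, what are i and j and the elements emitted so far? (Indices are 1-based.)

i=4, j=4, emitted=[5]

i=1 j=1: 5==5 emit, i++,j++
i=2 j=2: 7<9, i++
i=3 j=2: 8<9, i++
i=4 j=2: 19>9, j++
i=4 j=3: 19>13, j++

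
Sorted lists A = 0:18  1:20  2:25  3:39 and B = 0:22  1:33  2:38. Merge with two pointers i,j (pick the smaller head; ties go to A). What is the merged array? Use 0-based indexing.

[18, 20, 22, 25, 33, 38, 39]

[i=0,j=0] A[i]=18<=B[j]=22 take 18 → i++
[i=1,j=0] A[i]=20<=B[j]=22 take 20 → i++
[i=2,j=0] A[i]=25>B[j]=22 take 22 → j++
[i=2,j=1] A[i]=25<=B[j]=33 take 25 → i++
[i=3,j=1] A[i]=39>B[j]=33 take 33 → j++
[i=3,j=2] A[i]=39>B[j]=38 take 38 → j++
[i=3,j=3] B done, take A[i]=39 → i++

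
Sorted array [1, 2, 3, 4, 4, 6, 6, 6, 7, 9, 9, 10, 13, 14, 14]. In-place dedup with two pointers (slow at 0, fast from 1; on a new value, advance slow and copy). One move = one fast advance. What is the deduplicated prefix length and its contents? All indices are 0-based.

length 10; prefix = [1, 2, 3, 4, 6, 7, 9, 10, 13, 14]

slow=0 fast=1: a[fast]=2≠a[slow]=1 write a[1]=2, slow++,fast++
slow=1 fast=2: a[fast]=3≠a[slow]=2 write a[2]=3, slow++,fast++
slow=2 fast=3: a[fast]=4≠a[slow]=3 write a[3]=4, slow++,fast++
slow=3 fast=4: a[fast]=4=a[slow] dup, fast++
slow=3 fast=5: a[fast]=6≠a[slow]=4 write a[4]=6, slow++,fast++
slow=4 fast=6: a[fast]=6=a[slow] dup, fast++
slow=4 fast=7: a[fast]=6=a[slow] dup, fast++
slow=4 fast=8: a[fast]=7≠a[slow]=6 write a[5]=7, slow++,fast++
slow=5 fast=9: a[fast]=9≠a[slow]=7 write a[6]=9, slow++,fast++
slow=6 fast=10: a[fast]=9=a[slow] dup, fast++
slow=6 fast=11: a[fast]=10≠a[slow]=9 write a[7]=10, slow++,fast++
slow=7 fast=12: a[fast]=13≠a[slow]=10 write a[8]=13, slow++,fast++
slow=8 fast=13: a[fast]=14≠a[slow]=13 write a[9]=14, slow++,fast++
slow=9 fast=14: a[fast]=14=a[slow] dup, fast++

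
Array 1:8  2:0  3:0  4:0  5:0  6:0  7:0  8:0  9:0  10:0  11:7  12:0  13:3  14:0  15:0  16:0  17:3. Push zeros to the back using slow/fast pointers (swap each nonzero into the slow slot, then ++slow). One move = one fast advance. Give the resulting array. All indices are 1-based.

[8, 7, 3, 3, 0, 0, 0, 0, 0, 0, 0, 0, 0, 0, 0, 0, 0]

(s=1,f=1) a[fast]=8≠0 swap→a[1]=8 → slow++,fast++
(s=2,f=2) a[fast]=0 → fast++
(s=2,f=3) a[fast]=0 → fast++
(s=2,f=4) a[fast]=0 → fast++
(s=2,f=5) a[fast]=0 → fast++
(s=2,f=6) a[fast]=0 → fast++
(s=2,f=7) a[fast]=0 → fast++
(s=2,f=8) a[fast]=0 → fast++
(s=2,f=9) a[fast]=0 → fast++
(s=2,f=10) a[fast]=0 → fast++
(s=2,f=11) a[fast]=7≠0 swap→a[2]=7 → slow++,fast++
(s=3,f=12) a[fast]=0 → fast++
(s=3,f=13) a[fast]=3≠0 swap→a[3]=3 → slow++,fast++
(s=4,f=14) a[fast]=0 → fast++
(s=4,f=15) a[fast]=0 → fast++
(s=4,f=16) a[fast]=0 → fast++
(s=4,f=17) a[fast]=3≠0 swap→a[4]=3 → slow++,fast++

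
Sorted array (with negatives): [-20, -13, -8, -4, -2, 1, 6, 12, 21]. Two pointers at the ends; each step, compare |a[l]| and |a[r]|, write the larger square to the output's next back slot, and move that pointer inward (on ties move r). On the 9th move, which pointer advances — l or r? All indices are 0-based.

l=0 r=8: |-20|<=|21| out[8]=441, r--
l=0 r=7: |-20|>|12| out[7]=400, l++
l=1 r=7: |-13|>|12| out[6]=169, l++
l=2 r=7: |-8|<=|12| out[5]=144, r--
l=2 r=6: |-8|>|6| out[4]=64, l++
l=3 r=6: |-4|<=|6| out[3]=36, r--
l=3 r=5: |-4|>|1| out[2]=16, l++
l=4 r=5: |-2|>|1| out[1]=4, l++
l=5 r=5: |1|<=|1| out[0]=1, r--

r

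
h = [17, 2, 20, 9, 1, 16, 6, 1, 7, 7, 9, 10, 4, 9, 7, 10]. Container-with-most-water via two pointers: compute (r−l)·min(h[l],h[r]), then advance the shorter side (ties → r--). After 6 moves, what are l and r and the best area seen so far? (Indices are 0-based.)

l=0, r=9, best area=150

[0,15] min(17,10)*15=150 best=150 * → r--
[0,14] min(17,7)*14=98 best=150 → r--
[0,13] min(17,9)*13=117 best=150 → r--
[0,12] min(17,4)*12=48 best=150 → r--
[0,11] min(17,10)*11=110 best=150 → r--
[0,10] min(17,9)*10=90 best=150 → r--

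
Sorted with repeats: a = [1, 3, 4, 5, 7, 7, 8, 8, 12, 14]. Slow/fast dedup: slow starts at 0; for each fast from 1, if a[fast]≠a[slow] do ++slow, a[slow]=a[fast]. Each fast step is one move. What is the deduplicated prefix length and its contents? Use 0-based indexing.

slow=0 fast=1: a[fast]=3≠a[slow]=1 write a[1]=3, slow++,fast++
slow=1 fast=2: a[fast]=4≠a[slow]=3 write a[2]=4, slow++,fast++
slow=2 fast=3: a[fast]=5≠a[slow]=4 write a[3]=5, slow++,fast++
slow=3 fast=4: a[fast]=7≠a[slow]=5 write a[4]=7, slow++,fast++
slow=4 fast=5: a[fast]=7=a[slow] dup, fast++
slow=4 fast=6: a[fast]=8≠a[slow]=7 write a[5]=8, slow++,fast++
slow=5 fast=7: a[fast]=8=a[slow] dup, fast++
slow=5 fast=8: a[fast]=12≠a[slow]=8 write a[6]=12, slow++,fast++
slow=6 fast=9: a[fast]=14≠a[slow]=12 write a[7]=14, slow++,fast++

length 8; prefix = [1, 3, 4, 5, 7, 8, 12, 14]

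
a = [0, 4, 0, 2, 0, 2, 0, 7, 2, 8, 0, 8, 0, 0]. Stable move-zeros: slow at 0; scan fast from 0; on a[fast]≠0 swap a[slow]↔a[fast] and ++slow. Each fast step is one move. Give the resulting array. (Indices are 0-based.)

[4, 2, 2, 7, 2, 8, 8, 0, 0, 0, 0, 0, 0, 0]

slow=0 fast=0: a[fast]=0, fast++
slow=0 fast=1: a[fast]=4≠0 swap→a[0]=4, slow++,fast++
slow=1 fast=2: a[fast]=0, fast++
slow=1 fast=3: a[fast]=2≠0 swap→a[1]=2, slow++,fast++
slow=2 fast=4: a[fast]=0, fast++
slow=2 fast=5: a[fast]=2≠0 swap→a[2]=2, slow++,fast++
slow=3 fast=6: a[fast]=0, fast++
slow=3 fast=7: a[fast]=7≠0 swap→a[3]=7, slow++,fast++
slow=4 fast=8: a[fast]=2≠0 swap→a[4]=2, slow++,fast++
slow=5 fast=9: a[fast]=8≠0 swap→a[5]=8, slow++,fast++
slow=6 fast=10: a[fast]=0, fast++
slow=6 fast=11: a[fast]=8≠0 swap→a[6]=8, slow++,fast++
slow=7 fast=12: a[fast]=0, fast++
slow=7 fast=13: a[fast]=0, fast++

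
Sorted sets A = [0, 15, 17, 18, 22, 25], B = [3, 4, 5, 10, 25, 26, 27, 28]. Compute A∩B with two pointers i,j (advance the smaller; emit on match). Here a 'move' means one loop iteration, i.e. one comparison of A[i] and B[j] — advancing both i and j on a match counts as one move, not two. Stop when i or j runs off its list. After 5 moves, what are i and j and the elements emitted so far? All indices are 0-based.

[i=0,j=0] 0<3 → i++
[i=1,j=0] 15>3 → j++
[i=1,j=1] 15>4 → j++
[i=1,j=2] 15>5 → j++
[i=1,j=3] 15>10 → j++

i=1, j=4, emitted=[]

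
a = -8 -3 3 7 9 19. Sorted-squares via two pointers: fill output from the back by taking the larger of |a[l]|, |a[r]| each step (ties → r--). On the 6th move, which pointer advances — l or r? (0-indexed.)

l=0 r=5: |-8|<=|19| out[5]=361, r--
l=0 r=4: |-8|<=|9| out[4]=81, r--
l=0 r=3: |-8|>|7| out[3]=64, l++
l=1 r=3: |-3|<=|7| out[2]=49, r--
l=1 r=2: |-3|<=|3| out[1]=9, r--
l=1 r=1: |-3|<=|-3| out[0]=9, r--

r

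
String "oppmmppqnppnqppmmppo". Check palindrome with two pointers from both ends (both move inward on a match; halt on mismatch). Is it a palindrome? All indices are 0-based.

palindrome

l=0 r=19: 'o'=='o', l++,r--
l=1 r=18: 'p'=='p', l++,r--
l=2 r=17: 'p'=='p', l++,r--
l=3 r=16: 'm'=='m', l++,r--
l=4 r=15: 'm'=='m', l++,r--
l=5 r=14: 'p'=='p', l++,r--
l=6 r=13: 'p'=='p', l++,r--
l=7 r=12: 'q'=='q', l++,r--
l=8 r=11: 'n'=='n', l++,r--
l=9 r=10: 'p'=='p', l++,r--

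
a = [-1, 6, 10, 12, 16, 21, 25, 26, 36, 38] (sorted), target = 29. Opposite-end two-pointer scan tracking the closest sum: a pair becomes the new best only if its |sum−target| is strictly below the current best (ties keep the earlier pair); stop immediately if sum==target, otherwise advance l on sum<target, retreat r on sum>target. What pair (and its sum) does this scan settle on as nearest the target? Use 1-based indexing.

pair (12, 16) with sum 28 (|Δ|=1)

l=1 r=10: -1+38=37 d=8 *, r--
l=1 r=9: -1+36=35 d=6 *, r--
l=1 r=8: -1+26=25 d=4 *, l++
l=2 r=8: 6+26=32 d=3 *, r--
l=2 r=7: 6+25=31 d=2 *, r--
l=2 r=6: 6+21=27 d=2, l++
l=3 r=6: 10+21=31 d=2, r--
l=3 r=5: 10+16=26 d=3, l++
l=4 r=5: 12+16=28 d=1 *, l++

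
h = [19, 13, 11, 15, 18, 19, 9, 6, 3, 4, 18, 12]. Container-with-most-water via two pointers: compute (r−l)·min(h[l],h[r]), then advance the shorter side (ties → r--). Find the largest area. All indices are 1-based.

[1,12] min(19,12)*11=132 best=132 * → r--
[1,11] min(19,18)*10=180 best=180 * → r--
[1,10] min(19,4)*9=36 best=180 → r--
[1,9] min(19,3)*8=24 best=180 → r--
[1,8] min(19,6)*7=42 best=180 → r--
[1,7] min(19,9)*6=54 best=180 → r--
[1,6] min(19,19)*5=95 best=180 → r--
[1,5] min(19,18)*4=72 best=180 → r--
[1,4] min(19,15)*3=45 best=180 → r--
[1,3] min(19,11)*2=22 best=180 → r--
[1,2] min(19,13)*1=13 best=180 → r--

max area = 180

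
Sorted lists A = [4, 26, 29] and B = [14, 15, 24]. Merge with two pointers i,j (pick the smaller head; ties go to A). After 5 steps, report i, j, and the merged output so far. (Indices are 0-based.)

i=2, j=3, merged so far=[4, 14, 15, 24, 26]

i=0 j=0: A[i]=4<=B[j]=14 take 4, i++
i=1 j=0: A[i]=26>B[j]=14 take 14, j++
i=1 j=1: A[i]=26>B[j]=15 take 15, j++
i=1 j=2: A[i]=26>B[j]=24 take 24, j++
i=1 j=3: B done, take A[i]=26, i++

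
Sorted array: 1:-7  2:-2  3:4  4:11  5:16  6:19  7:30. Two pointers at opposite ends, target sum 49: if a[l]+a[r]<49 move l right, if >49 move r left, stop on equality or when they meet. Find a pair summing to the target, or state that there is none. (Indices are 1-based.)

l=1 r=7: -7+30=23 <49, l++
l=2 r=7: -2+30=28 <49, l++
l=3 r=7: 4+30=34 <49, l++
l=4 r=7: 11+30=41 <49, l++
l=5 r=7: 16+30=46 <49, l++
l=6 r=7: 19+30=49, found

(19, 30)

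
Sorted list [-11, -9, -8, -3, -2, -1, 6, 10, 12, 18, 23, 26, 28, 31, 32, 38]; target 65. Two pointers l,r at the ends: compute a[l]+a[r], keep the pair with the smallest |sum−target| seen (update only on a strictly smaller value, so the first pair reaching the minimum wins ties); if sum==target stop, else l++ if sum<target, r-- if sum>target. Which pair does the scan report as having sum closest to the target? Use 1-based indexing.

pair (26, 38) with sum 64 (|Δ|=1)

[1,16] -11+38=27 d=38 * → l++
[2,16] -9+38=29 d=36 * → l++
[3,16] -8+38=30 d=35 * → l++
[4,16] -3+38=35 d=30 * → l++
[5,16] -2+38=36 d=29 * → l++
[6,16] -1+38=37 d=28 * → l++
[7,16] 6+38=44 d=21 * → l++
[8,16] 10+38=48 d=17 * → l++
[9,16] 12+38=50 d=15 * → l++
[10,16] 18+38=56 d=9 * → l++
[11,16] 23+38=61 d=4 * → l++
[12,16] 26+38=64 d=1 * → l++
[13,16] 28+38=66 d=1 → r--
[13,15] 28+32=60 d=5 → l++
[14,15] 31+32=63 d=2 → l++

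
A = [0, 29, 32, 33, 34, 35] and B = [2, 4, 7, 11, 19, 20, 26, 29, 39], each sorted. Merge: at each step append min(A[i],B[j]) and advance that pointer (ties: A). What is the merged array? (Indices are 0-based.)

[i=0,j=0] A[i]=0<=B[j]=2 take 0 → i++
[i=1,j=0] A[i]=29>B[j]=2 take 2 → j++
[i=1,j=1] A[i]=29>B[j]=4 take 4 → j++
[i=1,j=2] A[i]=29>B[j]=7 take 7 → j++
[i=1,j=3] A[i]=29>B[j]=11 take 11 → j++
[i=1,j=4] A[i]=29>B[j]=19 take 19 → j++
[i=1,j=5] A[i]=29>B[j]=20 take 20 → j++
[i=1,j=6] A[i]=29>B[j]=26 take 26 → j++
[i=1,j=7] A[i]=29<=B[j]=29 take 29 → i++
[i=2,j=7] A[i]=32>B[j]=29 take 29 → j++
[i=2,j=8] A[i]=32<=B[j]=39 take 32 → i++
[i=3,j=8] A[i]=33<=B[j]=39 take 33 → i++
[i=4,j=8] A[i]=34<=B[j]=39 take 34 → i++
[i=5,j=8] A[i]=35<=B[j]=39 take 35 → i++
[i=6,j=8] A done, take B[j]=39 → j++

[0, 2, 4, 7, 11, 19, 20, 26, 29, 29, 32, 33, 34, 35, 39]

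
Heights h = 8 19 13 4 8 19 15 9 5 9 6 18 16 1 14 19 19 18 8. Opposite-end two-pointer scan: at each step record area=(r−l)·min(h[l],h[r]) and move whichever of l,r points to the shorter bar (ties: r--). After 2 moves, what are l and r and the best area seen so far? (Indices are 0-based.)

l=1, r=17, best area=144

l=0 r=18: min(8,8)*18=144 best=144 *, r--
l=0 r=17: min(8,18)*17=136 best=144, l++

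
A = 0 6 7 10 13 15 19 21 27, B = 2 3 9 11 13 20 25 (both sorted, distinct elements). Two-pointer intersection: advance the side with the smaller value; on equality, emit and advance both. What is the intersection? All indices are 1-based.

intersection = [13]

i=1 j=1: 0<2, i++
i=2 j=1: 6>2, j++
i=2 j=2: 6>3, j++
i=2 j=3: 6<9, i++
i=3 j=3: 7<9, i++
i=4 j=3: 10>9, j++
i=4 j=4: 10<11, i++
i=5 j=4: 13>11, j++
i=5 j=5: 13==13 emit, i++,j++
i=6 j=6: 15<20, i++
i=7 j=6: 19<20, i++
i=8 j=6: 21>20, j++
i=8 j=7: 21<25, i++
i=9 j=7: 27>25, j++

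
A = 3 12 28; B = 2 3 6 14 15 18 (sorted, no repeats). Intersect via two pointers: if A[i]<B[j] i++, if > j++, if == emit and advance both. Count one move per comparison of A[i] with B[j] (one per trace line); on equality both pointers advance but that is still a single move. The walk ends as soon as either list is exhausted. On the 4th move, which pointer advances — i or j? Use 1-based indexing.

[i=1,j=1] 3>2 → j++
[i=1,j=2] 3==3 emit → i++,j++
[i=2,j=3] 12>6 → j++
[i=2,j=4] 12<14 → i++

i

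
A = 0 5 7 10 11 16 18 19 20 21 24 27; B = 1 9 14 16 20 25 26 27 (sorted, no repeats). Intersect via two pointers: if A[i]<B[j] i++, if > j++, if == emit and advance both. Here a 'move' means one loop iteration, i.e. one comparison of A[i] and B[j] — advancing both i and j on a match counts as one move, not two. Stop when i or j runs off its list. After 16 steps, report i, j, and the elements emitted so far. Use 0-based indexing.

i=11, j=7, emitted=[16, 20]

[i=0,j=0] 0<1 → i++
[i=1,j=0] 5>1 → j++
[i=1,j=1] 5<9 → i++
[i=2,j=1] 7<9 → i++
[i=3,j=1] 10>9 → j++
[i=3,j=2] 10<14 → i++
[i=4,j=2] 11<14 → i++
[i=5,j=2] 16>14 → j++
[i=5,j=3] 16==16 emit → i++,j++
[i=6,j=4] 18<20 → i++
[i=7,j=4] 19<20 → i++
[i=8,j=4] 20==20 emit → i++,j++
[i=9,j=5] 21<25 → i++
[i=10,j=5] 24<25 → i++
[i=11,j=5] 27>25 → j++
[i=11,j=6] 27>26 → j++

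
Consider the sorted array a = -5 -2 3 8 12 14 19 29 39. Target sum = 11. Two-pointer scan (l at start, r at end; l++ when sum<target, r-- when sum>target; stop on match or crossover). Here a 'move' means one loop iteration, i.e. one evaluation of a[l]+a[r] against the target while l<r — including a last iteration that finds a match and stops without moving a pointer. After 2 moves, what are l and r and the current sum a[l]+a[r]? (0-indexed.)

l=0, r=6, sum=14

[0,8] -5+39=34 >11 → r--
[0,7] -5+29=24 >11 → r--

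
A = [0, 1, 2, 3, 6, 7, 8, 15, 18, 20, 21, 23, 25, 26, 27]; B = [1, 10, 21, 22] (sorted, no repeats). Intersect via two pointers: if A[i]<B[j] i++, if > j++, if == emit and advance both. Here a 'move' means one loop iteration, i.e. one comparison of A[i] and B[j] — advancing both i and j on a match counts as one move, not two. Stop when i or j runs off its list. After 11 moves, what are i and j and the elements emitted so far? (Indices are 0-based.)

i=10, j=2, emitted=[1]

i=0 j=0: 0<1, i++
i=1 j=0: 1==1 emit, i++,j++
i=2 j=1: 2<10, i++
i=3 j=1: 3<10, i++
i=4 j=1: 6<10, i++
i=5 j=1: 7<10, i++
i=6 j=1: 8<10, i++
i=7 j=1: 15>10, j++
i=7 j=2: 15<21, i++
i=8 j=2: 18<21, i++
i=9 j=2: 20<21, i++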